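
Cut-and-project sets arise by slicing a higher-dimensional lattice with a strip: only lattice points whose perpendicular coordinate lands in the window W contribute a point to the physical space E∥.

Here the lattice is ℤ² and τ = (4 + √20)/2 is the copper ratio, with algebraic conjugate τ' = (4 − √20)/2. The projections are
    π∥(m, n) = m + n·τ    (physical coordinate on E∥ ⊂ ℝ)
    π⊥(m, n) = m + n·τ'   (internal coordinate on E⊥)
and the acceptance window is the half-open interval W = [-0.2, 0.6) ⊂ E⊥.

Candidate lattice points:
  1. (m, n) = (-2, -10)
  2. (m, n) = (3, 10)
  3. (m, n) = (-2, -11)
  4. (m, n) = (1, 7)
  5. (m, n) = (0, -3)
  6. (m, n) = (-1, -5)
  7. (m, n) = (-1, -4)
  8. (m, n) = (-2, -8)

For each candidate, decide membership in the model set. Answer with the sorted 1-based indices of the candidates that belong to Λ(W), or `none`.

1, 3, 6, 7, 8

Compute τ' = (4−√20)/2 = -0.2361, so π⊥(m,n) = m -0.2361·n.
#1 (-2,-10): internal coord -2 + (-10)·τ' = +0.3607; +0.3607 ∈ [-0.2, 0.6) → IN Λ
#2 (3,10): internal coord 3 + (10)·τ' = +0.6393; +0.6393 ∉ [-0.2, 0.6) → out
#3 (-2,-11): internal coord -2 + (-11)·τ' = +0.5967; +0.5967 ∈ [-0.2, 0.6) → IN Λ
#4 (1,7): internal coord 1 + (7)·τ' = -0.6525; -0.6525 ∉ [-0.2, 0.6) → out
#5 (0,-3): internal coord 0 + (-3)·τ' = +0.7082; +0.7082 ∉ [-0.2, 0.6) → out
#6 (-1,-5): internal coord -1 + (-5)·τ' = +0.1803; +0.1803 ∈ [-0.2, 0.6) → IN Λ
#7 (-1,-4): internal coord -1 + (-4)·τ' = -0.0557; -0.0557 ∈ [-0.2, 0.6) → IN Λ
#8 (-2,-8): internal coord -2 + (-8)·τ' = -0.1115; -0.1115 ∈ [-0.2, 0.6) → IN Λ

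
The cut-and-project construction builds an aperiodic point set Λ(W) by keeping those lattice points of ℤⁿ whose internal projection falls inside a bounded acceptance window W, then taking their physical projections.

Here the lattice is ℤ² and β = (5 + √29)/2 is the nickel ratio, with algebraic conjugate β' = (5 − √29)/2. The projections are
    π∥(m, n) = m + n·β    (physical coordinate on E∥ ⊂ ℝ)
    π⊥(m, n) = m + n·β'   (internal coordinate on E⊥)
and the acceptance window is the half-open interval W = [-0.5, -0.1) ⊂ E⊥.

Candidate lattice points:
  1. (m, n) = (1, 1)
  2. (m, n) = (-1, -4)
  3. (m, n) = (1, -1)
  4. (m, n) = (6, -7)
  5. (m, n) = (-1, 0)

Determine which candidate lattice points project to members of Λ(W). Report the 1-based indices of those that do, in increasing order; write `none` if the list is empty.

Compute β' = (5−√29)/2 = -0.192582, so π⊥(m,n) = m -0.192582·n.
[1] lift (1,1): star map gives 0.807418; window check -0.5 ≤ 0.807418 < -0.1 is false → out
[2] lift (-1,-4): star map gives -0.229670; window check -0.5 ≤ -0.229670 < -0.1 is true → IN Λ
[3] lift (1,-1): star map gives 1.192582; window check -0.5 ≤ 1.192582 < -0.1 is false → out
[4] lift (6,-7): star map gives 7.348077; window check -0.5 ≤ 7.348077 < -0.1 is false → out
[5] lift (-1,0): star map gives -1.000000; window check -0.5 ≤ -1.000000 < -0.1 is false → out

2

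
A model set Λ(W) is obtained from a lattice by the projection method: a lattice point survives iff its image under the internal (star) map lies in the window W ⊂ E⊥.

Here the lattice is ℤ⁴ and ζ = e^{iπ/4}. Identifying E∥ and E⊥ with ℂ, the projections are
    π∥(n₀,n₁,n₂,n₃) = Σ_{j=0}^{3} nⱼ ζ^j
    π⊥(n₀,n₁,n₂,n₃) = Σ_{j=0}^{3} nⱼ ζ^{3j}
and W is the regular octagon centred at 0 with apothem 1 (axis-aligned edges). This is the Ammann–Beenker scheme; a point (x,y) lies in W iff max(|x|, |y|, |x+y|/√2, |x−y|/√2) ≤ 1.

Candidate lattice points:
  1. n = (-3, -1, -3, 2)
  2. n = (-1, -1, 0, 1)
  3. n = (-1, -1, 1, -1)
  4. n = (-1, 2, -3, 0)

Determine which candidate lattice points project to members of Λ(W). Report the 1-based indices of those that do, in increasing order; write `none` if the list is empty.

2

π⊥(n) = n₀ + n₁ζ³ + n₂ζ⁶ + n₃ζ⁹ where ζ = e^{iπ/4}.
#1 (-3, -1, -3, 2): internal (-0.87868, 3.70711); octagon support 3.70711 vs apothem 1 → ∉ W
#2 (-1, -1, 0, 1): internal (0.41421, 0.00000); octagon support 0.41421 vs apothem 1 → ∈ W
#3 (-1, -1, 1, -1): internal (-1.00000, -2.41421); octagon support 2.41421 vs apothem 1 → ∉ W
#4 (-1, 2, -3, 0): internal (-2.41421, 4.41421); octagon support 4.82843 vs apothem 1 → ∉ W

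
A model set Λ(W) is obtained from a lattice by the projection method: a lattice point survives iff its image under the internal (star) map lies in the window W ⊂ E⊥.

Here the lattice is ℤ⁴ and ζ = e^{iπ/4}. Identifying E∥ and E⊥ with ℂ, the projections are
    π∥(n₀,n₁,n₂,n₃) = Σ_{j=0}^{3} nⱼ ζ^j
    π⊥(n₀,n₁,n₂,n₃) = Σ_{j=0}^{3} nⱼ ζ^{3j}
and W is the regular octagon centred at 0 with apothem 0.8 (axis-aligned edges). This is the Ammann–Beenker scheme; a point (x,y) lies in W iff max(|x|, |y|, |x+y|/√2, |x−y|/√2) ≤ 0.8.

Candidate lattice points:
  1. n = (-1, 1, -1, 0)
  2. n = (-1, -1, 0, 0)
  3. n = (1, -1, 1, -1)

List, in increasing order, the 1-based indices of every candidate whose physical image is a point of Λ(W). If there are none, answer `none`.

2

Internal map: ζ^{3j} for j=0..3 gives (1,0), (−√2/2,√2/2), (0,−1), (√2/2,√2/2).
candidate 1: n = (-1, 1, -1, 0) → π⊥ ≈ (-1.7071, +1.7071); max(|x|,|y|,|x±y|/√2) = 2.4142 > 0.8 ⇒ ∉ W
candidate 2: n = (-1, -1, 0, 0) → π⊥ ≈ (-0.2929, -0.7071); max(|x|,|y|,|x±y|/√2) = 0.7071 ≤ 0.8 ⇒ ∈ W
candidate 3: n = (1, -1, 1, -1) → π⊥ ≈ (+1.0000, -2.4142); max(|x|,|y|,|x±y|/√2) = 2.4142 > 0.8 ⇒ ∉ W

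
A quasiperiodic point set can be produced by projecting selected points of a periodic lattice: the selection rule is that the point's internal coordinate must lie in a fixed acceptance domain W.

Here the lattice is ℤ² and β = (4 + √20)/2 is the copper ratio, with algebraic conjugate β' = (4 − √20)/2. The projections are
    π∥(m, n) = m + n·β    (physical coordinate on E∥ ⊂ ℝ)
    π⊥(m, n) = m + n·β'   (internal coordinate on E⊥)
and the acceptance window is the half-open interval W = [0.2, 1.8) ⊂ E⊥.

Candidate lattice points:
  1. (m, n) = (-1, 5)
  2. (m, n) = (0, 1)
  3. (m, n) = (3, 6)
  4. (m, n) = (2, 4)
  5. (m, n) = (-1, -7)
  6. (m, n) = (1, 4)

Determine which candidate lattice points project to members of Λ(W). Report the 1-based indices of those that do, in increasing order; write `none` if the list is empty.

3, 4, 5

Numerically β ≈ 4.2361 and β' = −1/β ≈ -0.2361.
candidate 1: (m,n)=(-1,5) → π∥ = -1+5·β ≈ 20.1803, π⊥ = -1+5·β' ≈ -2.1803 ∉ [0.2, 1.8) ⇒ out
candidate 2: (m,n)=(0,1) → π∥ = 0+1·β ≈ 4.2361, π⊥ = 0+1·β' ≈ -0.2361 ∉ [0.2, 1.8) ⇒ out
candidate 3: (m,n)=(3,6) → π∥ = 3+6·β ≈ 28.4164, π⊥ = 3+6·β' ≈ 1.5836 ∈ [0.2, 1.8) ⇒ IN Λ
candidate 4: (m,n)=(2,4) → π∥ = 2+4·β ≈ 18.9443, π⊥ = 2+4·β' ≈ 1.0557 ∈ [0.2, 1.8) ⇒ IN Λ
candidate 5: (m,n)=(-1,-7) → π∥ = -1-7·β ≈ -30.6525, π⊥ = -1-7·β' ≈ 0.6525 ∈ [0.2, 1.8) ⇒ IN Λ
candidate 6: (m,n)=(1,4) → π∥ = 1+4·β ≈ 17.9443, π⊥ = 1+4·β' ≈ 0.0557 ∉ [0.2, 1.8) ⇒ out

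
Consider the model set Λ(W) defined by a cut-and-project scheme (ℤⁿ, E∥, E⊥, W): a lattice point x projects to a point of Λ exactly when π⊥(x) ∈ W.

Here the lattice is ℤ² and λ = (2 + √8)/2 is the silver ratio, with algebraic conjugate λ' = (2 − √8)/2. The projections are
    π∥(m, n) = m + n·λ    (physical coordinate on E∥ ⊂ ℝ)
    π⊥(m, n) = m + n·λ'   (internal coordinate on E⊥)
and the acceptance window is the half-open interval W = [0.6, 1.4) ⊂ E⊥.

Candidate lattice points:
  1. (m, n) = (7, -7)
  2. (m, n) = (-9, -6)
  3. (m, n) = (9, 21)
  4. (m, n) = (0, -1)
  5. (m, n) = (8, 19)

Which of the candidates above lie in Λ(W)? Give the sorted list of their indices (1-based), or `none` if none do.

λ' = (2−√8)/2 ≈ -0.414214.
#1 (7,-7): internal coord 7 + (-7)·λ' = +9.899495; +9.899495 ∉ [0.6, 1.4) → out
#2 (-9,-6): internal coord -9 + (-6)·λ' = -6.514719; -6.514719 ∉ [0.6, 1.4) → out
#3 (9,21): internal coord 9 + (21)·λ' = +0.301515; +0.301515 ∉ [0.6, 1.4) → out
#4 (0,-1): internal coord 0 + (-1)·λ' = +0.414214; +0.414214 ∉ [0.6, 1.4) → out
#5 (8,19): internal coord 8 + (19)·λ' = +0.129942; +0.129942 ∉ [0.6, 1.4) → out

none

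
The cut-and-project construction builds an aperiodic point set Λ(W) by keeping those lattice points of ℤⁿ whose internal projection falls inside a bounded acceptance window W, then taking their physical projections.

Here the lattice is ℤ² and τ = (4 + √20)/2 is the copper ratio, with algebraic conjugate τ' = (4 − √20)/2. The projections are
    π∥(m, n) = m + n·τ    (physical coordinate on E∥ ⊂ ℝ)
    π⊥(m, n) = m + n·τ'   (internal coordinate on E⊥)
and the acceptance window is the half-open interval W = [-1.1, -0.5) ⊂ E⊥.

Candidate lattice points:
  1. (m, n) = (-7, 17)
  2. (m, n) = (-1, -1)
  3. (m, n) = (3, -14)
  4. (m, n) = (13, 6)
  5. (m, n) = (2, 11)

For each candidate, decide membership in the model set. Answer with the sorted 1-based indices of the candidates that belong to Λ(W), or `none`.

2, 5

τ' = (4−√20)/2 ≈ -0.2361.
#1 (-7,17): internal coord -7 + (17)·τ' = -11.0132; -11.0132 ∉ [-1.1, -0.5) → out
#2 (-1,-1): internal coord -1 + (-1)·τ' = -0.7639; -0.7639 ∈ [-1.1, -0.5) → IN Λ
#3 (3,-14): internal coord 3 + (-14)·τ' = +6.3050; +6.3050 ∉ [-1.1, -0.5) → out
#4 (13,6): internal coord 13 + (6)·τ' = +11.5836; +11.5836 ∉ [-1.1, -0.5) → out
#5 (2,11): internal coord 2 + (11)·τ' = -0.5967; -0.5967 ∈ [-1.1, -0.5) → IN Λ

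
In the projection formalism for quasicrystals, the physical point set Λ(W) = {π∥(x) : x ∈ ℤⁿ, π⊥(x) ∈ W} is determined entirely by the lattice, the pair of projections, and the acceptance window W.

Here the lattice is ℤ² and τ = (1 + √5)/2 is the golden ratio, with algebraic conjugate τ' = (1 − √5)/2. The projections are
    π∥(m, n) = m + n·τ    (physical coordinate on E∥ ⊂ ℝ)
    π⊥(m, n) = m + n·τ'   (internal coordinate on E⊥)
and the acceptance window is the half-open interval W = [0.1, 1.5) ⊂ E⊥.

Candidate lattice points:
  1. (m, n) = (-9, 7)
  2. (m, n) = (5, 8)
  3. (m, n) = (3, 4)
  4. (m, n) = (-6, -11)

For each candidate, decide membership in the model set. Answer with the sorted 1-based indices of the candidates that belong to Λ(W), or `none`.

3, 4

Numerically τ ≈ 1.61803 and τ' = −1/τ ≈ -0.61803.
candidate 1: (m,n)=(-9,7) → π∥ = -9+7·τ ≈ 2.32624, π⊥ = -9+7·τ' ≈ -13.32624 ∉ [0.1, 1.5) ⇒ out
candidate 2: (m,n)=(5,8) → π∥ = 5+8·τ ≈ 17.94427, π⊥ = 5+8·τ' ≈ 0.05573 ∉ [0.1, 1.5) ⇒ out
candidate 3: (m,n)=(3,4) → π∥ = 3+4·τ ≈ 9.47214, π⊥ = 3+4·τ' ≈ 0.52786 ∈ [0.1, 1.5) ⇒ IN Λ
candidate 4: (m,n)=(-6,-11) → π∥ = -6-11·τ ≈ -23.79837, π⊥ = -6-11·τ' ≈ 0.79837 ∈ [0.1, 1.5) ⇒ IN Λ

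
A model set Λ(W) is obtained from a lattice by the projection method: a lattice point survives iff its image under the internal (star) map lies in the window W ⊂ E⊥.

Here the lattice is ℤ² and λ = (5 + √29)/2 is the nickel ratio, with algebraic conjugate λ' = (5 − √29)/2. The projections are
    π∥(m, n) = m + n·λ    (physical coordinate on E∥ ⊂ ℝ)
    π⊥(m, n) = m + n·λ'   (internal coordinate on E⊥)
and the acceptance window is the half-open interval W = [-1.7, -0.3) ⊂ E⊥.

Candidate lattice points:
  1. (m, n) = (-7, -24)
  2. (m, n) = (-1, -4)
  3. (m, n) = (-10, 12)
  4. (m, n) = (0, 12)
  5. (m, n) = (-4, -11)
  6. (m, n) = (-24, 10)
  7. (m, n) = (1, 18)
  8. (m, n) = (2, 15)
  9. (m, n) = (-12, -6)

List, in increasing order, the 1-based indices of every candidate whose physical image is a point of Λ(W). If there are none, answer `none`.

8

Compute λ' = (5−√29)/2 = -0.192582, so π⊥(m,n) = m -0.192582·n.
#1 (-7,-24): internal coord -7 + (-24)·λ' = -2.378022; -2.378022 ∉ [-1.7, -0.3) → out
#2 (-1,-4): internal coord -1 + (-4)·λ' = -0.229670; -0.229670 ∉ [-1.7, -0.3) → out
#3 (-10,12): internal coord -10 + (12)·λ' = -12.310989; -12.310989 ∉ [-1.7, -0.3) → out
#4 (0,12): internal coord 0 + (12)·λ' = -2.310989; -2.310989 ∉ [-1.7, -0.3) → out
#5 (-4,-11): internal coord -4 + (-11)·λ' = -1.881594; -1.881594 ∉ [-1.7, -0.3) → out
#6 (-24,10): internal coord -24 + (10)·λ' = -25.925824; -25.925824 ∉ [-1.7, -0.3) → out
#7 (1,18): internal coord 1 + (18)·λ' = -2.466483; -2.466483 ∉ [-1.7, -0.3) → out
#8 (2,15): internal coord 2 + (15)·λ' = -0.888736; -0.888736 ∈ [-1.7, -0.3) → IN Λ
#9 (-12,-6): internal coord -12 + (-6)·λ' = -10.844506; -10.844506 ∉ [-1.7, -0.3) → out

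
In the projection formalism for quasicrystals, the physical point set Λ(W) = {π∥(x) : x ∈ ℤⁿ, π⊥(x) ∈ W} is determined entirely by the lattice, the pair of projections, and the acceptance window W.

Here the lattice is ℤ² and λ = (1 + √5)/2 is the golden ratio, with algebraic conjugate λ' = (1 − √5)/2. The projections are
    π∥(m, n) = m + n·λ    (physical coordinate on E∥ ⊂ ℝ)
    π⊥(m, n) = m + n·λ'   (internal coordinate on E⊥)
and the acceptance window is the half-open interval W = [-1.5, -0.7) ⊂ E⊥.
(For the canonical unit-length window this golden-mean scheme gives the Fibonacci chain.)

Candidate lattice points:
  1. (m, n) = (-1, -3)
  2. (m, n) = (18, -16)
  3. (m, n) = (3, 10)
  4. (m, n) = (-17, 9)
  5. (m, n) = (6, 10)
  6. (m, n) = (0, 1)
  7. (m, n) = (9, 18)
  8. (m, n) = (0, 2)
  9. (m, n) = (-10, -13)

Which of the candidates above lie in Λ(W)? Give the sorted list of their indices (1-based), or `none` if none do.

Numerically λ ≈ 1.6180 and λ' = −1/λ ≈ -0.6180.
candidate 1: (m,n)=(-1,-3) → π∥ = -1-3·λ ≈ -5.8541, π⊥ = -1-3·λ' ≈ 0.8541 ∉ [-1.5, -0.7) ⇒ out
candidate 2: (m,n)=(18,-16) → π∥ = 18-16·λ ≈ -7.8885, π⊥ = 18-16·λ' ≈ 27.8885 ∉ [-1.5, -0.7) ⇒ out
candidate 3: (m,n)=(3,10) → π∥ = 3+10·λ ≈ 19.1803, π⊥ = 3+10·λ' ≈ -3.1803 ∉ [-1.5, -0.7) ⇒ out
candidate 4: (m,n)=(-17,9) → π∥ = -17+9·λ ≈ -2.4377, π⊥ = -17+9·λ' ≈ -22.5623 ∉ [-1.5, -0.7) ⇒ out
candidate 5: (m,n)=(6,10) → π∥ = 6+10·λ ≈ 22.1803, π⊥ = 6+10·λ' ≈ -0.1803 ∉ [-1.5, -0.7) ⇒ out
candidate 6: (m,n)=(0,1) → π∥ = 0+1·λ ≈ 1.6180, π⊥ = 0+1·λ' ≈ -0.6180 ∉ [-1.5, -0.7) ⇒ out
candidate 7: (m,n)=(9,18) → π∥ = 9+18·λ ≈ 38.1246, π⊥ = 9+18·λ' ≈ -2.1246 ∉ [-1.5, -0.7) ⇒ out
candidate 8: (m,n)=(0,2) → π∥ = 0+2·λ ≈ 3.2361, π⊥ = 0+2·λ' ≈ -1.2361 ∈ [-1.5, -0.7) ⇒ IN Λ
candidate 9: (m,n)=(-10,-13) → π∥ = -10-13·λ ≈ -31.0344, π⊥ = -10-13·λ' ≈ -1.9656 ∉ [-1.5, -0.7) ⇒ out

8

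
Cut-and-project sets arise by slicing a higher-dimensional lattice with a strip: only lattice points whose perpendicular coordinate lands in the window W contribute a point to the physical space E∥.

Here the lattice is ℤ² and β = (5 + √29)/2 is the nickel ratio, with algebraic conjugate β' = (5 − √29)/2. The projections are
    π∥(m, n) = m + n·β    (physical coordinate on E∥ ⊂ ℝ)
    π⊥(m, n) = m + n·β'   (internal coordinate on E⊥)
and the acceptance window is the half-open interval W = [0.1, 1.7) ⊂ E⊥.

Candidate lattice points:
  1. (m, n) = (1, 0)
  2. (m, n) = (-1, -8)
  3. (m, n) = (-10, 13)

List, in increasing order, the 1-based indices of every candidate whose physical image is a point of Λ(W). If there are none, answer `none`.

Compute β' = (5−√29)/2 = -0.19258, so π⊥(m,n) = m -0.19258·n.
candidate 1: (m,n)=(1,0) → π∥ = 1+0·β ≈ 1.00000, π⊥ = 1+0·β' ≈ 1.00000 ∈ [0.1, 1.7) ⇒ IN Λ
candidate 2: (m,n)=(-1,-8) → π∥ = -1-8·β ≈ -42.54066, π⊥ = -1-8·β' ≈ 0.54066 ∈ [0.1, 1.7) ⇒ IN Λ
candidate 3: (m,n)=(-10,13) → π∥ = -10+13·β ≈ 57.50357, π⊥ = -10+13·β' ≈ -12.50357 ∉ [0.1, 1.7) ⇒ out

1, 2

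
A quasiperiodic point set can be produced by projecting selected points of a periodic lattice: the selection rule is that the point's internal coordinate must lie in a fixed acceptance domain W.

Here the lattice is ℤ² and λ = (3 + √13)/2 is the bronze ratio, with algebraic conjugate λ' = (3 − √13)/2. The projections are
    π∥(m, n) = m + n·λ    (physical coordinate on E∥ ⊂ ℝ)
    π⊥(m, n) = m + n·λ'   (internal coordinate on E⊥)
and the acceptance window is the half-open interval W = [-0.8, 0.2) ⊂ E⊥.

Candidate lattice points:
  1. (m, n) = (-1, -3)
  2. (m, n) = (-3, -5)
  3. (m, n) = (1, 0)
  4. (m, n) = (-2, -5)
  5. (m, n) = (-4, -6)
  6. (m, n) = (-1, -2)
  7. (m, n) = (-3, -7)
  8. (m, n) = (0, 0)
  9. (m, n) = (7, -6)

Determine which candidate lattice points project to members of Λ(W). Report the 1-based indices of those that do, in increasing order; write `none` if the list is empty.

λ' = (3−√13)/2 ≈ -0.30278.
[1] lift (-1,-3): star map gives -0.09167; window check -0.8 ≤ -0.09167 < 0.2 is true → IN Λ
[2] lift (-3,-5): star map gives -1.48612; window check -0.8 ≤ -1.48612 < 0.2 is false → out
[3] lift (1,0): star map gives 1.00000; window check -0.8 ≤ 1.00000 < 0.2 is false → out
[4] lift (-2,-5): star map gives -0.48612; window check -0.8 ≤ -0.48612 < 0.2 is true → IN Λ
[5] lift (-4,-6): star map gives -2.18335; window check -0.8 ≤ -2.18335 < 0.2 is false → out
[6] lift (-1,-2): star map gives -0.39445; window check -0.8 ≤ -0.39445 < 0.2 is true → IN Λ
[7] lift (-3,-7): star map gives -0.88057; window check -0.8 ≤ -0.88057 < 0.2 is false → out
[8] lift (0,0): star map gives 0.00000; window check -0.8 ≤ 0.00000 < 0.2 is true → IN Λ
[9] lift (7,-6): star map gives 8.81665; window check -0.8 ≤ 8.81665 < 0.2 is false → out

1, 4, 6, 8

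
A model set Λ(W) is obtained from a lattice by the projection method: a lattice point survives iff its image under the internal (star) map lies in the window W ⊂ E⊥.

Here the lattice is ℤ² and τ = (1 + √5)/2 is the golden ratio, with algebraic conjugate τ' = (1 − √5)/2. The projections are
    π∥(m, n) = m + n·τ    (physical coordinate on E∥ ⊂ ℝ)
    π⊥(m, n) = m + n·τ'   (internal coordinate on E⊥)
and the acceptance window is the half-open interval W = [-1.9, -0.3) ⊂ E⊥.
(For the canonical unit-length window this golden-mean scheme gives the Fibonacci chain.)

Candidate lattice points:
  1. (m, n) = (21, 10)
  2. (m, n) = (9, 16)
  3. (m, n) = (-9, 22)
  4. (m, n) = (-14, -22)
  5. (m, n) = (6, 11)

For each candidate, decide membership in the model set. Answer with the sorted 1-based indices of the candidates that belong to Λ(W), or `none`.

2, 4, 5

Compute τ' = (1−√5)/2 = -0.618034, so π⊥(m,n) = m -0.618034·n.
[1] lift (21,10): star map gives 14.819660; window check -1.9 ≤ 14.819660 < -0.3 is false → out
[2] lift (9,16): star map gives -0.888544; window check -1.9 ≤ -0.888544 < -0.3 is true → IN Λ
[3] lift (-9,22): star map gives -22.596748; window check -1.9 ≤ -22.596748 < -0.3 is false → out
[4] lift (-14,-22): star map gives -0.403252; window check -1.9 ≤ -0.403252 < -0.3 is true → IN Λ
[5] lift (6,11): star map gives -0.798374; window check -1.9 ≤ -0.798374 < -0.3 is true → IN Λ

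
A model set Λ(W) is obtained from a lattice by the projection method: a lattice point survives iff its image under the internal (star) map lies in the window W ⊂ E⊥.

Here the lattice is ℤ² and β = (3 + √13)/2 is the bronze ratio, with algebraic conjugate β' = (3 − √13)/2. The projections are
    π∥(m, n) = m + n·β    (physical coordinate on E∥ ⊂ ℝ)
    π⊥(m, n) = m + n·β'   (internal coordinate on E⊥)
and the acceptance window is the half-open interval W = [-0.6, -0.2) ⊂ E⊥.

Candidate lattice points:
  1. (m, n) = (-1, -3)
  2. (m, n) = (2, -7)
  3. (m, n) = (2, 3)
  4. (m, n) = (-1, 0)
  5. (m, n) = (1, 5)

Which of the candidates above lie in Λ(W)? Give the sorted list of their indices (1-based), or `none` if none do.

Compute β' = (3−√13)/2 = -0.30278, so π⊥(m,n) = m -0.30278·n.
candidate 1: (m,n)=(-1,-3) → π∥ = -1-3·β ≈ -10.90833, π⊥ = -1-3·β' ≈ -0.09167 ∉ [-0.6, -0.2) ⇒ out
candidate 2: (m,n)=(2,-7) → π∥ = 2-7·β ≈ -21.11943, π⊥ = 2-7·β' ≈ 4.11943 ∉ [-0.6, -0.2) ⇒ out
candidate 3: (m,n)=(2,3) → π∥ = 2+3·β ≈ 11.90833, π⊥ = 2+3·β' ≈ 1.09167 ∉ [-0.6, -0.2) ⇒ out
candidate 4: (m,n)=(-1,0) → π∥ = -1+0·β ≈ -1.00000, π⊥ = -1+0·β' ≈ -1.00000 ∉ [-0.6, -0.2) ⇒ out
candidate 5: (m,n)=(1,5) → π∥ = 1+5·β ≈ 17.51388, π⊥ = 1+5·β' ≈ -0.51388 ∈ [-0.6, -0.2) ⇒ IN Λ

5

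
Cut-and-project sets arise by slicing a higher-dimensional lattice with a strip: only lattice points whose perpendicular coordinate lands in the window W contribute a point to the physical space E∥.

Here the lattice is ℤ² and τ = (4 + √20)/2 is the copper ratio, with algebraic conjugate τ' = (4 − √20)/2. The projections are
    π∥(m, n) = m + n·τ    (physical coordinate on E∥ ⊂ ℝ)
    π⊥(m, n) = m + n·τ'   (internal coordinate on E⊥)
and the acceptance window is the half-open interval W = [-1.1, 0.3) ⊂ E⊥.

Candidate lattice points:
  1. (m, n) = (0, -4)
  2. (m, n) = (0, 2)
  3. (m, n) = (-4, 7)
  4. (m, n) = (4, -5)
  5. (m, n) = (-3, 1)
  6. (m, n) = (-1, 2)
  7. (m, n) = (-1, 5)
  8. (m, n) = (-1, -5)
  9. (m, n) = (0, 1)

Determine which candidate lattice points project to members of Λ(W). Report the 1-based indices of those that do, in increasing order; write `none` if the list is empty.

2, 8, 9

τ' = (4−√20)/2 ≈ -0.23607.
[1] lift (0,-4): star map gives 0.94427; window check -1.1 ≤ 0.94427 < 0.3 is false → out
[2] lift (0,2): star map gives -0.47214; window check -1.1 ≤ -0.47214 < 0.3 is true → IN Λ
[3] lift (-4,7): star map gives -5.65248; window check -1.1 ≤ -5.65248 < 0.3 is false → out
[4] lift (4,-5): star map gives 5.18034; window check -1.1 ≤ 5.18034 < 0.3 is false → out
[5] lift (-3,1): star map gives -3.23607; window check -1.1 ≤ -3.23607 < 0.3 is false → out
[6] lift (-1,2): star map gives -1.47214; window check -1.1 ≤ -1.47214 < 0.3 is false → out
[7] lift (-1,5): star map gives -2.18034; window check -1.1 ≤ -2.18034 < 0.3 is false → out
[8] lift (-1,-5): star map gives 0.18034; window check -1.1 ≤ 0.18034 < 0.3 is true → IN Λ
[9] lift (0,1): star map gives -0.23607; window check -1.1 ≤ -0.23607 < 0.3 is true → IN Λ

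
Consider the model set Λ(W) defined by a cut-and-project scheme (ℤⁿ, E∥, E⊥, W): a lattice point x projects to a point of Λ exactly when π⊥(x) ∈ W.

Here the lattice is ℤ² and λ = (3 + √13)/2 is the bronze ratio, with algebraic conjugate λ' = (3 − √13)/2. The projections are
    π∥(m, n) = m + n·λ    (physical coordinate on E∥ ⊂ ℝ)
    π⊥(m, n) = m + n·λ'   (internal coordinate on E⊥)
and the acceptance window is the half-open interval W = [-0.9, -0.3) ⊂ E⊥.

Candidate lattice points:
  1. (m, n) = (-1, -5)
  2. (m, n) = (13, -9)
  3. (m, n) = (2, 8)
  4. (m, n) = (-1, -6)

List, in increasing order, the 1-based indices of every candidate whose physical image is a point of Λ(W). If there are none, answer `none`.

Numerically λ ≈ 3.3028 and λ' = −1/λ ≈ -0.3028.
candidate 1: (m,n)=(-1,-5) → π∥ = -1-5·λ ≈ -17.5139, π⊥ = -1-5·λ' ≈ 0.5139 ∉ [-0.9, -0.3) ⇒ out
candidate 2: (m,n)=(13,-9) → π∥ = 13-9·λ ≈ -16.7250, π⊥ = 13-9·λ' ≈ 15.7250 ∉ [-0.9, -0.3) ⇒ out
candidate 3: (m,n)=(2,8) → π∥ = 2+8·λ ≈ 28.4222, π⊥ = 2+8·λ' ≈ -0.4222 ∈ [-0.9, -0.3) ⇒ IN Λ
candidate 4: (m,n)=(-1,-6) → π∥ = -1-6·λ ≈ -20.8167, π⊥ = -1-6·λ' ≈ 0.8167 ∉ [-0.9, -0.3) ⇒ out

3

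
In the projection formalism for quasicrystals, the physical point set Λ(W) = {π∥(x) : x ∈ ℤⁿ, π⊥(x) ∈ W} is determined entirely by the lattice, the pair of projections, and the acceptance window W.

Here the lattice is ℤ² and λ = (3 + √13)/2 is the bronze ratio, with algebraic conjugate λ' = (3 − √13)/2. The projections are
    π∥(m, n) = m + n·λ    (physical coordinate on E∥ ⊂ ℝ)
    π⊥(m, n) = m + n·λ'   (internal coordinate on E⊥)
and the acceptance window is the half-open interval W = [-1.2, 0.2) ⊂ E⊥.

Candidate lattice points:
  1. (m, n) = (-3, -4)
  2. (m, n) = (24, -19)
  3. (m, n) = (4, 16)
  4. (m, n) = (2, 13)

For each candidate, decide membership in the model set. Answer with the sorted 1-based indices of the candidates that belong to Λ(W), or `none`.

λ' = (3−√13)/2 ≈ -0.302776.
#1 (-3,-4): internal coord -3 + (-4)·λ' = -1.788897; -1.788897 ∉ [-1.2, 0.2) → out
#2 (24,-19): internal coord 24 + (-19)·λ' = +29.752737; +29.752737 ∉ [-1.2, 0.2) → out
#3 (4,16): internal coord 4 + (16)·λ' = -0.844410; -0.844410 ∈ [-1.2, 0.2) → IN Λ
#4 (2,13): internal coord 2 + (13)·λ' = -1.936083; -1.936083 ∉ [-1.2, 0.2) → out

3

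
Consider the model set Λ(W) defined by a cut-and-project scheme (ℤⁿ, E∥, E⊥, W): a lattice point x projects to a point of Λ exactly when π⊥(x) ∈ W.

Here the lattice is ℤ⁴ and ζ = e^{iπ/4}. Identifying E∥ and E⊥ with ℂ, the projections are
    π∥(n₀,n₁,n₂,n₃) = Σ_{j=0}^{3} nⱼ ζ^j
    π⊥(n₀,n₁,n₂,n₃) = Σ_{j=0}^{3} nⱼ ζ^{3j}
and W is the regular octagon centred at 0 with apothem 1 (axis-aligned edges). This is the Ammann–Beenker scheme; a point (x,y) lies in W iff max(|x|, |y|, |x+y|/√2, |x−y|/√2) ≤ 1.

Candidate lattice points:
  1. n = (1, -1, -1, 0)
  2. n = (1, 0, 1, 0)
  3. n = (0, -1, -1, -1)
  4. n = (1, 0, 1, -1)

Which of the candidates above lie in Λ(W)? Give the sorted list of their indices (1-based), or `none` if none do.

3

With ζ = e^{iπ/4} the internal vectors are ζ^0,ζ^3,ζ^6,ζ^9.
#1 (1, -1, -1, 0): internal (1.707107, 0.292893); octagon support 1.707107 vs apothem 1 → ∉ W
#2 (1, 0, 1, 0): internal (1.000000, -1.000000); octagon support 1.414214 vs apothem 1 → ∉ W
#3 (0, -1, -1, -1): internal (0.000000, -0.414214); octagon support 0.414214 vs apothem 1 → ∈ W
#4 (1, 0, 1, -1): internal (0.292893, -1.707107); octagon support 1.707107 vs apothem 1 → ∉ W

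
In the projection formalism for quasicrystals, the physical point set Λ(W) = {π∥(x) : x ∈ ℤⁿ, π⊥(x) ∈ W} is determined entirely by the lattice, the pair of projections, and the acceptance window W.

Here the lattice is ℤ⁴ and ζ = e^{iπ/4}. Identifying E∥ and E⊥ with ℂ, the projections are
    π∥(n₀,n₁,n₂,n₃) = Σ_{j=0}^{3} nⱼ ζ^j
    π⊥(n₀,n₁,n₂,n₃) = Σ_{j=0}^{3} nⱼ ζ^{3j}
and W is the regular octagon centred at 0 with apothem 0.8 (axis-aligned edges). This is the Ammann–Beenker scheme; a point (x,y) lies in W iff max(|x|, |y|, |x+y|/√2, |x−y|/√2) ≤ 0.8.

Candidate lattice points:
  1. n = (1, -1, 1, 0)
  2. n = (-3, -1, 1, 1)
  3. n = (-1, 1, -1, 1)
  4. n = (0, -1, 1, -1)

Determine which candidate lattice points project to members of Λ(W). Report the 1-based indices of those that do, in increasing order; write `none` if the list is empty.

none

With ζ = e^{iπ/4} the internal vectors are ζ^0,ζ^3,ζ^6,ζ^9.
candidate 1: n = (1, -1, 1, 0) → π⊥ ≈ (+1.707107, -1.707107); max(|x|,|y|,|x±y|/√2) = 2.414214 > 0.8 ⇒ ∉ W
candidate 2: n = (-3, -1, 1, 1) → π⊥ ≈ (-1.585786, -1.000000); max(|x|,|y|,|x±y|/√2) = 1.828427 > 0.8 ⇒ ∉ W
candidate 3: n = (-1, 1, -1, 1) → π⊥ ≈ (-1.000000, +2.414214); max(|x|,|y|,|x±y|/√2) = 2.414214 > 0.8 ⇒ ∉ W
candidate 4: n = (0, -1, 1, -1) → π⊥ ≈ (+0.000000, -2.414214); max(|x|,|y|,|x±y|/√2) = 2.414214 > 0.8 ⇒ ∉ W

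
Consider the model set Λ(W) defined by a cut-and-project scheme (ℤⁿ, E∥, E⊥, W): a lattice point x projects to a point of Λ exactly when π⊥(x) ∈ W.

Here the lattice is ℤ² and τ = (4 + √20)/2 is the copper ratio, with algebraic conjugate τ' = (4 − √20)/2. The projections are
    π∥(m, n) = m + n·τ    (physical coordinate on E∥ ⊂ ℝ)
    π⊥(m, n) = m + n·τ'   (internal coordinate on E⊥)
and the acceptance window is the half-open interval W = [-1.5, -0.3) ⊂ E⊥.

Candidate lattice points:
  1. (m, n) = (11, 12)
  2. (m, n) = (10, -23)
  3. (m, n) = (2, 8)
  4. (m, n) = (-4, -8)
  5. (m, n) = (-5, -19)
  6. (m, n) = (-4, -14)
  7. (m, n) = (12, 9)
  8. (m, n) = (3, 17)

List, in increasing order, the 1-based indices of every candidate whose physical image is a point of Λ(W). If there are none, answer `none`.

5, 6, 8

Compute τ' = (4−√20)/2 = -0.2361, so π⊥(m,n) = m -0.2361·n.
candidate 1: (m,n)=(11,12) → π∥ = 11+12·τ ≈ 61.8328, π⊥ = 11+12·τ' ≈ 8.1672 ∉ [-1.5, -0.3) ⇒ out
candidate 2: (m,n)=(10,-23) → π∥ = 10-23·τ ≈ -87.4296, π⊥ = 10-23·τ' ≈ 15.4296 ∉ [-1.5, -0.3) ⇒ out
candidate 3: (m,n)=(2,8) → π∥ = 2+8·τ ≈ 35.8885, π⊥ = 2+8·τ' ≈ 0.1115 ∉ [-1.5, -0.3) ⇒ out
candidate 4: (m,n)=(-4,-8) → π∥ = -4-8·τ ≈ -37.8885, π⊥ = -4-8·τ' ≈ -2.1115 ∉ [-1.5, -0.3) ⇒ out
candidate 5: (m,n)=(-5,-19) → π∥ = -5-19·τ ≈ -85.4853, π⊥ = -5-19·τ' ≈ -0.5147 ∈ [-1.5, -0.3) ⇒ IN Λ
candidate 6: (m,n)=(-4,-14) → π∥ = -4-14·τ ≈ -63.3050, π⊥ = -4-14·τ' ≈ -0.6950 ∈ [-1.5, -0.3) ⇒ IN Λ
candidate 7: (m,n)=(12,9) → π∥ = 12+9·τ ≈ 50.1246, π⊥ = 12+9·τ' ≈ 9.8754 ∉ [-1.5, -0.3) ⇒ out
candidate 8: (m,n)=(3,17) → π∥ = 3+17·τ ≈ 75.0132, π⊥ = 3+17·τ' ≈ -1.0132 ∈ [-1.5, -0.3) ⇒ IN Λ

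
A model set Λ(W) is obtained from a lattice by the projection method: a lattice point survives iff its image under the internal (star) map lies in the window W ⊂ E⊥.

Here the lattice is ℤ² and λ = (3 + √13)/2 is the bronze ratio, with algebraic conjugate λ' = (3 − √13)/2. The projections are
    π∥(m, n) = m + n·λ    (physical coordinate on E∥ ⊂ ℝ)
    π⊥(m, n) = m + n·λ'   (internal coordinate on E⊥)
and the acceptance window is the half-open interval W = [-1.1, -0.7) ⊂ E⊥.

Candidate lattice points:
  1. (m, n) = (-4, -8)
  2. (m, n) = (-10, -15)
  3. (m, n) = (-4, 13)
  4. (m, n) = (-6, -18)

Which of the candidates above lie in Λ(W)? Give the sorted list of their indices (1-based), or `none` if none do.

none

Compute λ' = (3−√13)/2 = -0.302776, so π⊥(m,n) = m -0.302776·n.
[1] lift (-4,-8): star map gives -1.577795; window check -1.1 ≤ -1.577795 < -0.7 is false → out
[2] lift (-10,-15): star map gives -5.458365; window check -1.1 ≤ -5.458365 < -0.7 is false → out
[3] lift (-4,13): star map gives -7.936083; window check -1.1 ≤ -7.936083 < -0.7 is false → out
[4] lift (-6,-18): star map gives -0.550039; window check -1.1 ≤ -0.550039 < -0.7 is false → out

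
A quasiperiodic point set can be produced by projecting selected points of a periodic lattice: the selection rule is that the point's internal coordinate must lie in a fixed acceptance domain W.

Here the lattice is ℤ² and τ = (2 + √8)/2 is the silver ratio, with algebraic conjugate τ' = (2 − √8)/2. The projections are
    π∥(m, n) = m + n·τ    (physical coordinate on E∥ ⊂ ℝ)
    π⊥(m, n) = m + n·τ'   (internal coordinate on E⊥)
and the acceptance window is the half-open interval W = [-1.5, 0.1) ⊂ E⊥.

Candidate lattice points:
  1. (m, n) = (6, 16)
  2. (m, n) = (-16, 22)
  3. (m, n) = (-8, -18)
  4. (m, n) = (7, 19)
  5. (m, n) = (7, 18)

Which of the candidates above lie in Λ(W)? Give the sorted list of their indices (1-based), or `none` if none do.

Compute τ' = (2−√8)/2 = -0.41421, so π⊥(m,n) = m -0.41421·n.
#1 (6,16): internal coord 6 + (16)·τ' = -0.62742; -0.62742 ∈ [-1.5, 0.1) → IN Λ
#2 (-16,22): internal coord -16 + (22)·τ' = -25.11270; -25.11270 ∉ [-1.5, 0.1) → out
#3 (-8,-18): internal coord -8 + (-18)·τ' = -0.54416; -0.54416 ∈ [-1.5, 0.1) → IN Λ
#4 (7,19): internal coord 7 + (19)·τ' = -0.87006; -0.87006 ∈ [-1.5, 0.1) → IN Λ
#5 (7,18): internal coord 7 + (18)·τ' = -0.45584; -0.45584 ∈ [-1.5, 0.1) → IN Λ

1, 3, 4, 5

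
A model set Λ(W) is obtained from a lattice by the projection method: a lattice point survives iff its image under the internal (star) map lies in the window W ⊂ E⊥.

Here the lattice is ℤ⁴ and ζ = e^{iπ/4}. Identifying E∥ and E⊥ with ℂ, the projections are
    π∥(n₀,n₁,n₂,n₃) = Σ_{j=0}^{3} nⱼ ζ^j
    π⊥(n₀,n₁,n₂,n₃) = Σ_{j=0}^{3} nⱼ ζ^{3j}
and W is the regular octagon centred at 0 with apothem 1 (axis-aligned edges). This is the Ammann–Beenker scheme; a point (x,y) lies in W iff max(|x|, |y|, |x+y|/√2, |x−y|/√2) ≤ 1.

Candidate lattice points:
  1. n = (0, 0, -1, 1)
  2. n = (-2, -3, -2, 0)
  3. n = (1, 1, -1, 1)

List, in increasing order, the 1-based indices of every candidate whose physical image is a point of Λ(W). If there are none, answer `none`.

Internal map: ζ^{3j} for j=0..3 gives (1,0), (−√2/2,√2/2), (0,−1), (√2/2,√2/2).
#1 (0, 0, -1, 1): internal (0.7071, 1.7071); octagon support 1.7071 vs apothem 1 → ∉ W
#2 (-2, -3, -2, 0): internal (0.1213, -0.1213); octagon support 0.1716 vs apothem 1 → ∈ W
#3 (1, 1, -1, 1): internal (1.0000, 2.4142); octagon support 2.4142 vs apothem 1 → ∉ W

2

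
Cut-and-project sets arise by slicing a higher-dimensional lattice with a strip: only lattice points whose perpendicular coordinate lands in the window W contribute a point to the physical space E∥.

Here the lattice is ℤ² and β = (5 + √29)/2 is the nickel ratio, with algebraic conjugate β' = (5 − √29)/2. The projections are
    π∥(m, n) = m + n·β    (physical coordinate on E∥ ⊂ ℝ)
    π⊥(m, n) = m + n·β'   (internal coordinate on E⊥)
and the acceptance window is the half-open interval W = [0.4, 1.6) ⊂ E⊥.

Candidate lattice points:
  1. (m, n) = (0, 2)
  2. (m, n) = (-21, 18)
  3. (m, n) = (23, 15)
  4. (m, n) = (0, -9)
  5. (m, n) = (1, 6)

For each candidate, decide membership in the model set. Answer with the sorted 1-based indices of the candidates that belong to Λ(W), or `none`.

Numerically β ≈ 5.192582 and β' = −1/β ≈ -0.192582.
#1 (0,2): internal coord 0 + (2)·β' = -0.385165; -0.385165 ∉ [0.4, 1.6) → out
#2 (-21,18): internal coord -21 + (18)·β' = -24.466483; -24.466483 ∉ [0.4, 1.6) → out
#3 (23,15): internal coord 23 + (15)·β' = +20.111264; +20.111264 ∉ [0.4, 1.6) → out
#4 (0,-9): internal coord 0 + (-9)·β' = +1.733242; +1.733242 ∉ [0.4, 1.6) → out
#5 (1,6): internal coord 1 + (6)·β' = -0.155494; -0.155494 ∉ [0.4, 1.6) → out

none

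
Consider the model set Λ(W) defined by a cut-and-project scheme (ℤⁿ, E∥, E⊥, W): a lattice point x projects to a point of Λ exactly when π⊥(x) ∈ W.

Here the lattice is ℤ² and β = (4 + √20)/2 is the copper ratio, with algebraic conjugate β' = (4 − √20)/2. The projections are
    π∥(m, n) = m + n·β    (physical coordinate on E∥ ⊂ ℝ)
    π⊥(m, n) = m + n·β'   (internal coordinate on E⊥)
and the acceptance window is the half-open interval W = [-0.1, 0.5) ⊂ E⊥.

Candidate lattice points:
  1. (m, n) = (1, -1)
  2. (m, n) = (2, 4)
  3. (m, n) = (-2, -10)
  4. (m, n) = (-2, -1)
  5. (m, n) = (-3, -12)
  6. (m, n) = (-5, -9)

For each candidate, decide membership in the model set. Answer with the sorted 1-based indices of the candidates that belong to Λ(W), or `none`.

Compute β' = (4−√20)/2 = -0.236068, so π⊥(m,n) = m -0.236068·n.
candidate 1: (m,n)=(1,-1) → π∥ = 1-1·β ≈ -3.236068, π⊥ = 1-1·β' ≈ 1.236068 ∉ [-0.1, 0.5) ⇒ out
candidate 2: (m,n)=(2,4) → π∥ = 2+4·β ≈ 18.944272, π⊥ = 2+4·β' ≈ 1.055728 ∉ [-0.1, 0.5) ⇒ out
candidate 3: (m,n)=(-2,-10) → π∥ = -2-10·β ≈ -44.360680, π⊥ = -2-10·β' ≈ 0.360680 ∈ [-0.1, 0.5) ⇒ IN Λ
candidate 4: (m,n)=(-2,-1) → π∥ = -2-1·β ≈ -6.236068, π⊥ = -2-1·β' ≈ -1.763932 ∉ [-0.1, 0.5) ⇒ out
candidate 5: (m,n)=(-3,-12) → π∥ = -3-12·β ≈ -53.832816, π⊥ = -3-12·β' ≈ -0.167184 ∉ [-0.1, 0.5) ⇒ out
candidate 6: (m,n)=(-5,-9) → π∥ = -5-9·β ≈ -43.124612, π⊥ = -5-9·β' ≈ -2.875388 ∉ [-0.1, 0.5) ⇒ out

3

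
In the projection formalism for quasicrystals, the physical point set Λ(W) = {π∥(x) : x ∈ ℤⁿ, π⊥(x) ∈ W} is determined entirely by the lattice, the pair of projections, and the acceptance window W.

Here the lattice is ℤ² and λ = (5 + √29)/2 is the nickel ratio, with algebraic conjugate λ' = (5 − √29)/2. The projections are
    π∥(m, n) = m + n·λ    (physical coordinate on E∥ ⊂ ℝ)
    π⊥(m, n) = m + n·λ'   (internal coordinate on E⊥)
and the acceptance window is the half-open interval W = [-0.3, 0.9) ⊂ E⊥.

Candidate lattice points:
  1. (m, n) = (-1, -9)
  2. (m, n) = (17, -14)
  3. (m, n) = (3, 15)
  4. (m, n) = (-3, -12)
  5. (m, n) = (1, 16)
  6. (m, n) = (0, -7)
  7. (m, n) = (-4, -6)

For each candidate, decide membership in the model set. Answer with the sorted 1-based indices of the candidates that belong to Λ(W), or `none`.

1, 3

Numerically λ ≈ 5.192582 and λ' = −1/λ ≈ -0.192582.
[1] lift (-1,-9): star map gives 0.733242; window check -0.3 ≤ 0.733242 < 0.9 is true → IN Λ
[2] lift (17,-14): star map gives 19.696154; window check -0.3 ≤ 19.696154 < 0.9 is false → out
[3] lift (3,15): star map gives 0.111264; window check -0.3 ≤ 0.111264 < 0.9 is true → IN Λ
[4] lift (-3,-12): star map gives -0.689011; window check -0.3 ≤ -0.689011 < 0.9 is false → out
[5] lift (1,16): star map gives -2.081318; window check -0.3 ≤ -2.081318 < 0.9 is false → out
[6] lift (0,-7): star map gives 1.348077; window check -0.3 ≤ 1.348077 < 0.9 is false → out
[7] lift (-4,-6): star map gives -2.844506; window check -0.3 ≤ -2.844506 < 0.9 is false → out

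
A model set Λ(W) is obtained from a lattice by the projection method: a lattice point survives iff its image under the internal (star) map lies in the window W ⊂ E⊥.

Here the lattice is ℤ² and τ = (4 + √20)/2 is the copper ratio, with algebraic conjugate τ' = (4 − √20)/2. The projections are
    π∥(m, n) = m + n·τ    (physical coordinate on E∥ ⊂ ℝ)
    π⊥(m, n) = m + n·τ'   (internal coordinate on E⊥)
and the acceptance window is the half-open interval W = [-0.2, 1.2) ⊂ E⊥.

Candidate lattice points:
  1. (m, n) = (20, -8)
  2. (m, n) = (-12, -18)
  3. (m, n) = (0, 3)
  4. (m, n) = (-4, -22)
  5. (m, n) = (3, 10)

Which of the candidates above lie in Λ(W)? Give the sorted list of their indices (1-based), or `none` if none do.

Compute τ' = (4−√20)/2 = -0.236068, so π⊥(m,n) = m -0.236068·n.
candidate 1: (m,n)=(20,-8) → π∥ = 20-8·τ ≈ -13.888544, π⊥ = 20-8·τ' ≈ 21.888544 ∉ [-0.2, 1.2) ⇒ out
candidate 2: (m,n)=(-12,-18) → π∥ = -12-18·τ ≈ -88.249224, π⊥ = -12-18·τ' ≈ -7.750776 ∉ [-0.2, 1.2) ⇒ out
candidate 3: (m,n)=(0,3) → π∥ = 0+3·τ ≈ 12.708204, π⊥ = 0+3·τ' ≈ -0.708204 ∉ [-0.2, 1.2) ⇒ out
candidate 4: (m,n)=(-4,-22) → π∥ = -4-22·τ ≈ -97.193496, π⊥ = -4-22·τ' ≈ 1.193496 ∈ [-0.2, 1.2) ⇒ IN Λ
candidate 5: (m,n)=(3,10) → π∥ = 3+10·τ ≈ 45.360680, π⊥ = 3+10·τ' ≈ 0.639320 ∈ [-0.2, 1.2) ⇒ IN Λ

4, 5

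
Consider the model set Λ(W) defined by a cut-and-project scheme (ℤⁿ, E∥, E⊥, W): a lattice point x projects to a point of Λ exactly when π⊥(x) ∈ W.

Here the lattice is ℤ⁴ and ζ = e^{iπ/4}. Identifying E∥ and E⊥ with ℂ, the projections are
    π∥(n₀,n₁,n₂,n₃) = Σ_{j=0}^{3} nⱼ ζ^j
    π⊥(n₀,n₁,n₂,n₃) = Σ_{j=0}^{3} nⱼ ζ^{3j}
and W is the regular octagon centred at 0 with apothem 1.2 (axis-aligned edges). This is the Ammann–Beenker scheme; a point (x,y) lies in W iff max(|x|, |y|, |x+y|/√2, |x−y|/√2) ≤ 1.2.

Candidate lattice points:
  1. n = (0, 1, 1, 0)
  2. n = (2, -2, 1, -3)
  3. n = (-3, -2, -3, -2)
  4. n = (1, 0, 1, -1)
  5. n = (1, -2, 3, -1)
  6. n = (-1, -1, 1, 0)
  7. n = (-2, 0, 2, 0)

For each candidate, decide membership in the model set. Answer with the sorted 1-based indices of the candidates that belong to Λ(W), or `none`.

With ζ = e^{iπ/4} the internal vectors are ζ^0,ζ^3,ζ^6,ζ^9.
candidate 1: n = (0, 1, 1, 0) → π⊥ ≈ (-0.7071, -0.2929); max(|x|,|y|,|x±y|/√2) = 0.7071 ≤ 1.2 ⇒ ∈ W
candidate 2: n = (2, -2, 1, -3) → π⊥ ≈ (+1.2929, -4.5355); max(|x|,|y|,|x±y|/√2) = 4.5355 > 1.2 ⇒ ∉ W
candidate 3: n = (-3, -2, -3, -2) → π⊥ ≈ (-3.0000, +0.1716); max(|x|,|y|,|x±y|/√2) = 3.0000 > 1.2 ⇒ ∉ W
candidate 4: n = (1, 0, 1, -1) → π⊥ ≈ (+0.2929, -1.7071); max(|x|,|y|,|x±y|/√2) = 1.7071 > 1.2 ⇒ ∉ W
candidate 5: n = (1, -2, 3, -1) → π⊥ ≈ (+1.7071, -5.1213); max(|x|,|y|,|x±y|/√2) = 5.1213 > 1.2 ⇒ ∉ W
candidate 6: n = (-1, -1, 1, 0) → π⊥ ≈ (-0.2929, -1.7071); max(|x|,|y|,|x±y|/√2) = 1.7071 > 1.2 ⇒ ∉ W
candidate 7: n = (-2, 0, 2, 0) → π⊥ ≈ (-2.0000, -2.0000); max(|x|,|y|,|x±y|/√2) = 2.8284 > 1.2 ⇒ ∉ W

1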